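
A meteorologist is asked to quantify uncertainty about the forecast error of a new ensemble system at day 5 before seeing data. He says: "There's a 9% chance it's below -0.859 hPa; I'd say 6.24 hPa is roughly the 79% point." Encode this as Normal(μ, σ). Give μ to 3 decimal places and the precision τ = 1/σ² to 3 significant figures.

μ = 3.574, τ = 0.0915

The p-quantile of Normal(μ,σ) is μ + z_p·σ, with z_{0.09} = -1.341 and z_{0.79} = 0.8064.
Eliminate σ: μ = (z₂·x₁ − z₁·x₂)/(z₂ − z₁) = (0.8064·-0.859 − (-1.341)·6.24)/2.147 = 3.574.
Then σ = (x₂ − x₁)/(z₂ − z₁) = (6.24 − -0.859)/2.147 = 3.306.
Precision τ = 1/σ² = 1/3.306² = 0.0915.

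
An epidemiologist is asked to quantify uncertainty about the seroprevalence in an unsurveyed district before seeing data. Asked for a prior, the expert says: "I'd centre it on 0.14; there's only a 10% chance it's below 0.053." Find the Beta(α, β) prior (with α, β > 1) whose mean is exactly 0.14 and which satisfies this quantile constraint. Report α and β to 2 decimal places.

With mean 0.14 fixed, write α = 0.14s, β = 0.86s where s = α+β.
Need P(θ < 0.053) = 0.1 under Beta(0.14s, 0.86s). Normal approximation: (q−m)/√(m(1−m)/s) ≈ z_{0.1} = -1.28, so s ≈ 0.14·0.86·(-1.28)²/(0.053−0.14)² = 26.1.
At s = 26.1: P(θ<0.053) ≈ 0.066. Adjusting to match 0.1 gives s ≈ 20.11.
So α = 0.14·20.11 ≈ 2.82, β = 0.86·20.11 ≈ 17.29.

α ≈ 2.82, β ≈ 17.29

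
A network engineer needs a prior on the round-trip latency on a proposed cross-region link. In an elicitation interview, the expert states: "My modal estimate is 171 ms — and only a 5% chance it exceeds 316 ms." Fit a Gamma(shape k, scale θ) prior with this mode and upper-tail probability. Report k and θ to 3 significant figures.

k ≈ 8.38, θ ≈ 23.2

Gamma(k,θ) with k>1 has mode (k−1)θ, so θ = 171/(k−1).
Need P(X < 316) = 0.95 with θ tied to k this way. Start at k = 2, θ = 171: P(X<316) ≈ 0.551.
Too low — raise k to concentrate. Iterating converges to k ≈ 8.38.
Then θ = 171/(8.38−1) ≈ 23.2.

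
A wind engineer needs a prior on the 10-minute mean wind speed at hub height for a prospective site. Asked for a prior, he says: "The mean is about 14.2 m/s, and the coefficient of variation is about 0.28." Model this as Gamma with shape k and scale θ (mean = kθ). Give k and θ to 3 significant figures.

For Gamma(k, scale θ): mean = kθ, variance = kθ², so CV = 1/√k.
CV = 0.28, hence k = 1/CV² = 12.8.
Then θ = mean/k = 14.2/12.8 = 1.11.

k ≈ 12.8, θ ≈ 1.11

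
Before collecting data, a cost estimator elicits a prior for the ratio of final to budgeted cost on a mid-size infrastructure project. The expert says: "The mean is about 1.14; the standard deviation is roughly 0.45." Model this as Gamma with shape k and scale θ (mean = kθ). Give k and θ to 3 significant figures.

For Gamma(k, scale θ): mean = kθ, variance = kθ², so CV = 1/√k.
CV = SD/mean = 0.45/1.14 = 0.3947, hence k = 1/CV² = 6.42.
Then θ = mean/k = 1.14/6.42 = 0.178.

k ≈ 6.42, θ ≈ 0.178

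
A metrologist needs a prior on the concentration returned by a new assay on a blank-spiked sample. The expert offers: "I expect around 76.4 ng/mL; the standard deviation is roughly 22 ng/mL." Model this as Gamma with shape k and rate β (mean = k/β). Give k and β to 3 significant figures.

For Gamma(k, rate β): mean = k/β, variance = k/β², so CV = 1/√k.
CV = SD/mean = 22/76.4 = 0.288, hence k = 1/CV² = 12.1.
Then β = k/mean = 12.1/76.4 = 0.158.

k ≈ 12.1, β ≈ 0.158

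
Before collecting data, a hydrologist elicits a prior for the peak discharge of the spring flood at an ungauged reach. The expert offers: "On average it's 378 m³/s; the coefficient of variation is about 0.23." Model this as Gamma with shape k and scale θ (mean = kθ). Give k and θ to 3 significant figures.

For Gamma(k, scale θ): mean = kθ, variance = kθ², so CV = 1/√k.
CV = 0.23, hence k = 1/CV² = 18.9.
Then θ = mean/k = 378/18.9 = 20.

k ≈ 18.9, θ ≈ 20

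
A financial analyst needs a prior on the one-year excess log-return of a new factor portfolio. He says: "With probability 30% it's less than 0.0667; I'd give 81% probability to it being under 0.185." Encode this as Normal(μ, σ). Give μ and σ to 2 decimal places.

μ = 0.11, σ = 0.08

For Normal(μ,σ), the p-quantile is μ + z_p·σ. Here z_{0.3} = -0.5244, z_{0.81} = 0.8779.
So 0.0667 = μ − 0.5244σ and 0.185 = μ + 0.8779σ.
Subtracting: σ = (0.185 − 0.0667)/(0.8779 − (-0.5244)) = 0.08.
Then μ = 0.0667 − (-0.5244)·0.08 = 0.11.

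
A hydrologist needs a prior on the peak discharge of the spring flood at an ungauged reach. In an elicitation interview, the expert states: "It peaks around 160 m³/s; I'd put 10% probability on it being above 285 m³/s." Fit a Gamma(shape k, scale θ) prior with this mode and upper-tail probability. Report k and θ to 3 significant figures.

Gamma(k,θ) with k>1 has mode (k−1)θ, so θ = 160/(k−1).
Need P(X < 285) = 0.9 with θ tied to k this way. Start at k = 2, θ = 160: P(X<285) ≈ 0.532.
Too low — raise k to concentrate. Iterating converges to k ≈ 6.71.
Then θ = 160/(6.71−1) ≈ 28.

k ≈ 6.71, θ ≈ 28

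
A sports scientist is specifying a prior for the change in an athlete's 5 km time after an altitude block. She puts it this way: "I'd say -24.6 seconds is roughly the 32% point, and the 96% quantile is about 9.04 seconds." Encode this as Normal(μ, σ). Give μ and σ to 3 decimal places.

The p-quantile of Normal(μ,σ) is μ + z_p·σ, with z_{0.32} = -0.4677 and z_{0.96} = 1.751.
Eliminate σ: μ = (z₂·x₁ − z₁·x₂)/(z₂ − z₁) = (1.751·-24.6 − (-0.4677)·9.04)/2.218 = -17.508.
Then σ = (x₂ − x₁)/(z₂ − z₁) = (9.04 − -24.6)/2.218 = 15.164.

μ = -17.508, σ = 15.164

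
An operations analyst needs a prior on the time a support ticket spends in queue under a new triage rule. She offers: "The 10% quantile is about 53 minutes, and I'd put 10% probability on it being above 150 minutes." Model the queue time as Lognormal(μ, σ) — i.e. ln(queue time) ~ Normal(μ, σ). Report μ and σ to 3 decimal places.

If T ~ Lognormal(μ,σ) then ln T ~ Normal(μ,σ), so the p-quantile of ln T is μ + z_p·σ.
ln(53) = 3.97 and ln(150) = 5.011; z_{0.1} = -1.282, z_{0.9} = 1.282.
σ = (5.011 − 3.97)/(1.282 − (-1.282)) = 0.406.
μ = 3.97 − (-1.282)·0.406 = 4.490.

μ ≈ 4.490, σ ≈ 0.406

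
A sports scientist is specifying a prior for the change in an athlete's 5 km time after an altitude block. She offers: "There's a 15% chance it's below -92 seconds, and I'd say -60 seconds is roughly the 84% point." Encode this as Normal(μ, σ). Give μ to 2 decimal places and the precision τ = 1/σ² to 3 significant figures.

For Normal(μ,σ), the p-quantile is μ + z_p·σ. Here z_{0.15} = -1.036, z_{0.84} = 0.9945.
So -92 = μ − 1.036σ and -60 = μ + 0.9945σ.
Subtracting: σ = (-60 − -92)/(0.9945 − (-1.036)) = 15.76.
Then μ = -92 − (-1.036)·15.76 = -75.67.
Precision τ = 1/σ² = 1/15.76² = 0.00403.

μ = -75.67, τ = 0.00403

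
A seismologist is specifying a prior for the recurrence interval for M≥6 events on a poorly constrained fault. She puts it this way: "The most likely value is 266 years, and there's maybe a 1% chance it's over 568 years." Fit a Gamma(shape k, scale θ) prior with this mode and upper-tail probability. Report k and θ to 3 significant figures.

k ≈ 9.43, θ ≈ 31.6

Gamma(k,θ) with k>1 has mode (k−1)θ, so θ = 266/(k−1).
Need P(X < 568) = 0.99 with θ tied to k this way. Start at k = 2, θ = 266: P(X<568) ≈ 0.629.
Too low — raise k to concentrate. Iterating converges to k ≈ 9.43.
Then θ = 266/(9.43−1) ≈ 31.6.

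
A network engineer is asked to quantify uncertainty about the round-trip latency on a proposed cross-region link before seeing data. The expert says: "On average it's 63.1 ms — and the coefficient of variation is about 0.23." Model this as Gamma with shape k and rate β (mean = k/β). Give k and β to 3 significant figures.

For Gamma(k, rate β): mean = k/β, variance = k/β², so CV = 1/√k.
CV = 0.23, hence k = 1/CV² = 18.9.
Then β = k/mean = 18.9/63.1 = 0.3.

k ≈ 18.9, β ≈ 0.3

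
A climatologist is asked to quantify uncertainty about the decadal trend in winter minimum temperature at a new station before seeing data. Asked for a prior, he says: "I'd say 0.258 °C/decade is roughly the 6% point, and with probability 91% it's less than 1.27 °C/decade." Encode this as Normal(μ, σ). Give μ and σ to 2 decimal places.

For Normal(μ,σ), the p-quantile is μ + z_p·σ. Here z_{0.06} = -1.555, z_{0.91} = 1.341.
So 0.258 = μ − 1.555σ and 1.27 = μ + 1.341σ.
Subtracting: σ = (1.27 − 0.258)/(1.341 − (-1.555)) = 0.35.
Then μ = 0.258 − (-1.555)·0.35 = 0.80.

μ = 0.80, σ = 0.35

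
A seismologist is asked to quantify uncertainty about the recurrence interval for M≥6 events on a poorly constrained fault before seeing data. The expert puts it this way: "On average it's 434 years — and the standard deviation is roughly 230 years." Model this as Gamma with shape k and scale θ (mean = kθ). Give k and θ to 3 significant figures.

For Gamma(k, scale θ): mean = kθ, variance = kθ², so CV = 1/√k.
CV = SD/mean = 230/434 = 0.53, hence k = 1/CV² = 3.56.
Then θ = mean/k = 434/3.56 = 122.

k ≈ 3.56, θ ≈ 122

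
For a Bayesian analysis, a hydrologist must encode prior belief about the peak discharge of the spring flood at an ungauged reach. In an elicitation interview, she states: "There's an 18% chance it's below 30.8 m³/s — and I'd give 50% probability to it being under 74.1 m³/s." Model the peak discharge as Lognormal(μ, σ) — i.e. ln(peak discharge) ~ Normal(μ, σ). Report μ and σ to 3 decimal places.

μ ≈ 4.305, σ ≈ 0.959

If T ~ Lognormal(μ,σ) then ln T ~ Normal(μ,σ), so the p-quantile of ln T is μ + z_p·σ.
ln(30.8) = 3.428 and ln(74.1) = 4.305; z_{0.18} = -0.9154, z_{0.5} = 0.
σ = (4.305 − 3.428)/(0 − (-0.9154)) = 0.959.
μ = 3.428 − (-0.9154)·0.959 = 4.305.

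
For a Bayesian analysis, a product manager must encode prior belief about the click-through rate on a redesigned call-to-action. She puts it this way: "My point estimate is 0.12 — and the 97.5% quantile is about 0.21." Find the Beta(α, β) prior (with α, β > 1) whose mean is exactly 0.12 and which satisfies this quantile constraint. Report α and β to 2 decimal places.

With mean 0.12 fixed, write α = 0.12s, β = 0.88s where s = α+β.
Need P(θ < 0.21) = 0.975 under Beta(0.12s, 0.88s). Normal approximation: (q−m)/√(m(1−m)/s) ≈ z_{0.975} = 1.96, so s ≈ 0.12·0.88·(1.96)²/(0.21−0.12)² = 50.1.
At s = 50.1: P(θ<0.21) ≈ 0.961. Adjusting to match 0.975 gives s ≈ 63.15.
So α = 0.12·63.15 ≈ 7.58, β = 0.88·63.15 ≈ 55.58.

α ≈ 7.58, β ≈ 55.58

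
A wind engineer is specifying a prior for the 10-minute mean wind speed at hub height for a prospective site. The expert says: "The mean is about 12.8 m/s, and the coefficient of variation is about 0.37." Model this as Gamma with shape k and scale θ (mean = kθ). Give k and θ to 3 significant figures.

For Gamma(k, scale θ): mean = kθ, variance = kθ², so CV = 1/√k.
CV = 0.37, hence k = 1/CV² = 7.3.
Then θ = mean/k = 12.8/7.3 = 1.75.

k ≈ 7.3, θ ≈ 1.75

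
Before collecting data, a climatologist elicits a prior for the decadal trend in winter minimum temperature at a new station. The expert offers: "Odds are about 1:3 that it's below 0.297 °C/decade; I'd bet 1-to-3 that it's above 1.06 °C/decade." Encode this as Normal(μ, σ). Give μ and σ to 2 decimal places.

The p-quantile of Normal(μ,σ) is μ + z_p·σ, with z_{0.25} = -0.6745 and z_{0.75} = 0.6745.
Eliminate σ: μ = (z₂·x₁ − z₁·x₂)/(z₂ − z₁) = (0.6745·0.297 − (-0.6745)·1.06)/1.349 = 0.68.
Then σ = (x₂ − x₁)/(z₂ − z₁) = (1.06 − 0.297)/1.349 = 0.57.

μ = 0.68, σ = 0.57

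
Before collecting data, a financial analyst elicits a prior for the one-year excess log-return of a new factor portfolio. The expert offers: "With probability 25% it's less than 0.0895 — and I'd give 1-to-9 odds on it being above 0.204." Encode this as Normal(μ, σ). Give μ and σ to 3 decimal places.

μ = 0.129, σ = 0.059

The p-quantile of Normal(μ,σ) is μ + z_p·σ, with z_{0.25} = -0.6745 and z_{0.9} = 1.282.
Eliminate σ: μ = (z₂·x₁ − z₁·x₂)/(z₂ − z₁) = (1.282·0.0895 − (-0.6745)·0.204)/1.956 = 0.129.
Then σ = (x₂ − x₁)/(z₂ − z₁) = (0.204 − 0.0895)/1.956 = 0.059.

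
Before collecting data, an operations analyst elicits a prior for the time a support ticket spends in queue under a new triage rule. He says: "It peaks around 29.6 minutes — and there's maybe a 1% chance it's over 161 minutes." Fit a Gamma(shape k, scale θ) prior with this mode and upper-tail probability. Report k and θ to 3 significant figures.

k ≈ 2.33, θ ≈ 22.2

Gamma(k,θ) with k>1 has mode (k−1)θ, so θ = 29.6/(k−1).
Need P(X < 161) = 0.99 with θ tied to k this way. Start at k = 2, θ = 29.6: P(X<161) ≈ 0.972.
Too low — raise k to concentrate. Iterating converges to k ≈ 2.33.
Then θ = 29.6/(2.33−1) ≈ 22.2.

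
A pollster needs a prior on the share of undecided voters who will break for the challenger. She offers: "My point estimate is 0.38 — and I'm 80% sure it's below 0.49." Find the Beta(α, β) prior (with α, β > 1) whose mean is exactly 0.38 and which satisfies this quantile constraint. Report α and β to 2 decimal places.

With mean 0.38 fixed, write α = 0.38s, β = 0.62s where s = α+β.
Need P(θ < 0.49) = 0.8 under Beta(0.38s, 0.62s). Normal approximation: (q−m)/√(m(1−m)/s) ≈ z_{0.8} = 0.842, so s ≈ 0.38·0.62·(0.842)²/(0.49−0.38)² = 13.8.
At s = 13.8: P(θ<0.49) ≈ 0.803. Adjusting to match 0.8 gives s ≈ 13.45.
So α = 0.38·13.45 ≈ 5.11, β = 0.62·13.45 ≈ 8.34.

α ≈ 5.11, β ≈ 8.34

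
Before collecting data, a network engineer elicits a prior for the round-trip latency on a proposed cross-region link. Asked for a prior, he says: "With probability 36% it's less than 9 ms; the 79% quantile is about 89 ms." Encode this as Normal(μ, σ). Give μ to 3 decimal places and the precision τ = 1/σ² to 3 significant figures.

The p-quantile of Normal(μ,σ) is μ + z_p·σ, with z_{0.36} = -0.3585 and z_{0.79} = 0.8064.
Eliminate σ: μ = (z₂·x₁ − z₁·x₂)/(z₂ − z₁) = (0.8064·9 − (-0.3585)·89)/1.165 = 33.618.
Then σ = (x₂ − x₁)/(z₂ − z₁) = (89 − 9)/1.165 = 68.677.
Precision τ = 1/σ² = 1/68.68² = 0.000212.

μ = 33.618, τ = 0.000212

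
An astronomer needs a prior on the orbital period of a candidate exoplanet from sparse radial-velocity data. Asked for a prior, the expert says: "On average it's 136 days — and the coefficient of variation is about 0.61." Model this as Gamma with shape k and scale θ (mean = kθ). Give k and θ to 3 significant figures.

k ≈ 2.69, θ ≈ 50.6

For Gamma(k, scale θ): mean = kθ, variance = kθ², so CV = 1/√k.
CV = 0.61, hence k = 1/CV² = 2.69.
Then θ = mean/k = 136/2.69 = 50.6.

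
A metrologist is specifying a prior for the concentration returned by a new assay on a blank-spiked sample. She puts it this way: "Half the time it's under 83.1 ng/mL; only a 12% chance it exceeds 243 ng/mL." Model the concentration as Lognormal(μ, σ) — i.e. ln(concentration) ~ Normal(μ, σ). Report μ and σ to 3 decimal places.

μ ≈ 4.420, σ ≈ 0.913

If T ~ Lognormal(μ,σ) then ln T ~ Normal(μ,σ), so the p-quantile of ln T is μ + z_p·σ.
ln(83.1) = 4.42 and ln(243) = 5.493; z_{0.5} = 0, z_{0.88} = 1.175.
σ = (5.493 − 4.42)/(1.175 − (0)) = 0.913.
μ = 4.42 − (0)·0.913 = 4.420.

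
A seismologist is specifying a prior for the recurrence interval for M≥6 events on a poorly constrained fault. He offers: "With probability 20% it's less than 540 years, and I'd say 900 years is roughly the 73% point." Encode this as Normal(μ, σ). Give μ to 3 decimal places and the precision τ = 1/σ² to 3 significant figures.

For Normal(μ,σ), the p-quantile is μ + z_p·σ. Here z_{0.2} = -0.8416, z_{0.73} = 0.6128.
So 540 = μ − 0.8416σ and 900 = μ + 0.6128σ.
Subtracting: σ = (900 − 540)/(0.6128 − (-0.8416)) = 247.519.
Then μ = 540 − (-0.8416)·247.519 = 748.317.
Precision τ = 1/σ² = 1/247.5² = 1.63e-05.

μ = 748.317, τ = 1.63e-05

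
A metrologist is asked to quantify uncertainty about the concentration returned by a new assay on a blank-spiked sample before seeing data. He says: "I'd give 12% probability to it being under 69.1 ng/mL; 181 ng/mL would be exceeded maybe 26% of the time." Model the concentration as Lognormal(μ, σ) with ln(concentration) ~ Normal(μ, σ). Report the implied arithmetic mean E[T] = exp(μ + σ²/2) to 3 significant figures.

E[T] ≈ 148 ng/mL

If T ~ Lognormal(μ,σ) then ln T ~ Normal(μ,σ), so the p-quantile of ln T is μ + z_p·σ.
ln(69.1) = 4.236 and ln(181) = 5.198; z_{0.12} = -1.175, z_{0.74} = 0.6433.
σ = (5.198 − 4.236)/(0.6433 − (-1.175)) = 0.530.
μ = 4.236 − (-1.175)·0.530 = 4.858.
E[T] = exp(μ + σ²/2) = exp(4.858 + 0.1402) = 148 ng/mL.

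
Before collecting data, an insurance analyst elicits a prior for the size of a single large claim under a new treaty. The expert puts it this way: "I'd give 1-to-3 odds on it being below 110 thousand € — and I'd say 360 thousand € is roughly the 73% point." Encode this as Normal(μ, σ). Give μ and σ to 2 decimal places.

The p-quantile of Normal(μ,σ) is μ + z_p·σ, with z_{0.25} = -0.6745 and z_{0.73} = 0.6128.
Eliminate σ: μ = (z₂·x₁ − z₁·x₂)/(z₂ − z₁) = (0.6128·110 − (-0.6745)·360)/1.287 = 240.99.
Then σ = (x₂ − x₁)/(z₂ − z₁) = (360 − 110)/1.287 = 194.20.

μ = 240.99, σ = 194.20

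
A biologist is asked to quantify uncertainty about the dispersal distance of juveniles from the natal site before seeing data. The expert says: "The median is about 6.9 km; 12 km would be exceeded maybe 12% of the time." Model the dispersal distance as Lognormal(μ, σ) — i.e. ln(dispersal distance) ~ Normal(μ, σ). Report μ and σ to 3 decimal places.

μ ≈ 1.932, σ ≈ 0.471

If T ~ Lognormal(μ,σ) then ln T ~ Normal(μ,σ), so the p-quantile of ln T is μ + z_p·σ.
ln(6.9) = 1.932 and ln(12) = 2.485; z_{0.5} = 0, z_{0.88} = 1.175.
σ = (2.485 − 1.932)/(1.175 − (0)) = 0.471.
μ = 1.932 − (0)·0.471 = 1.932.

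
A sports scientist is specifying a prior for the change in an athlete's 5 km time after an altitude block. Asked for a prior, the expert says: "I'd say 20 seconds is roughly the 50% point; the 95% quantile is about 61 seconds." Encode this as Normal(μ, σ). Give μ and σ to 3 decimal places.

μ = 20.000, σ = 24.926

For Normal(μ,σ), the p-quantile is μ + z_p·σ. Here z_{0.5} = 0, z_{0.95} = 1.645.
So 20 = μ + 0σ and 61 = μ + 1.645σ.
Subtracting: σ = (61 − 20)/(1.645 − (0)) = 24.926.
Then μ = 20 − (0)·24.926 = 20.000.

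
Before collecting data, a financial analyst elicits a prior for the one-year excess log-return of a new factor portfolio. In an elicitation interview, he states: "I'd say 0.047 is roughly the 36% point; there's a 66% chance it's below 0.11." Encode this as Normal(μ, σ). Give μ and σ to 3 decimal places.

For Normal(μ,σ), the p-quantile is μ + z_p·σ. Here z_{0.36} = -0.3585, z_{0.66} = 0.4125.
So 0.047 = μ − 0.3585σ and 0.11 = μ + 0.4125σ.
Subtracting: σ = (0.11 − 0.047)/(0.4125 − (-0.3585)) = 0.082.
Then μ = 0.047 − (-0.3585)·0.082 = 0.076.

μ = 0.076, σ = 0.082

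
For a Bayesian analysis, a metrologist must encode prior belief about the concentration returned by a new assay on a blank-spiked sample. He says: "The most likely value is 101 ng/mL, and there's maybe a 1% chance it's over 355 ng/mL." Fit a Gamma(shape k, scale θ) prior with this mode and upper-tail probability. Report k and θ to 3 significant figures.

k ≈ 3.74, θ ≈ 36.9

Gamma(k,θ) with k>1 has mode (k−1)θ, so θ = 101/(k−1).
Need P(X < 355) = 0.99 with θ tied to k this way. Start at k = 2, θ = 101: P(X<355) ≈ 0.866.
Too low — raise k to concentrate. Iterating converges to k ≈ 3.74.
Then θ = 101/(3.74−1) ≈ 36.9.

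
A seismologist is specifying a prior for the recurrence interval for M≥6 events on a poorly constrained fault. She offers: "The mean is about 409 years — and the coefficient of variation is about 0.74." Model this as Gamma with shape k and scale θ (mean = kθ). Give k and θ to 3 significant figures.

k ≈ 1.83, θ ≈ 224

For Gamma(k, scale θ): mean = kθ, variance = kθ², so CV = 1/√k.
CV = 0.74, hence k = 1/CV² = 1.83.
Then θ = mean/k = 409/1.83 = 224.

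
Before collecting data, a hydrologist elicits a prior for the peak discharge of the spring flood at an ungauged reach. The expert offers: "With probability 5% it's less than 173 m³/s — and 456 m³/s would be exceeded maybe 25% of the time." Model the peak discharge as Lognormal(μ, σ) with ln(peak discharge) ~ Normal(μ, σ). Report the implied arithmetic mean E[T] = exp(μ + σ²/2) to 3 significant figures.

If T ~ Lognormal(μ,σ) then ln T ~ Normal(μ,σ), so the p-quantile of ln T is μ + z_p·σ.
ln(173) = 5.153 and ln(456) = 6.122; z_{0.05} = -1.645, z_{0.75} = 0.6745.
σ = (6.122 − 5.153)/(0.6745 − (-1.645)) = 0.418.
μ = 5.153 − (-1.645)·0.418 = 5.841.
E[T] = exp(μ + σ²/2) = exp(5.841 + 0.0873) = 375 m³/s.

E[T] ≈ 375 m³/s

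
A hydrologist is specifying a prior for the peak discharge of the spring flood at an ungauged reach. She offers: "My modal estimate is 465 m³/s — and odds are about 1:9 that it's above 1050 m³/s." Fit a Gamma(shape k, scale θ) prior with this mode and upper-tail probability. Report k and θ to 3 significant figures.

k ≈ 3.9, θ ≈ 160

Gamma(k,θ) with k>1 has mode (k−1)θ, so θ = 465/(k−1).
Need P(X < 1050) = 0.9 with θ tied to k this way. Start at k = 2, θ = 465: P(X<1050) ≈ 0.659.
Too low — raise k to concentrate. Iterating converges to k ≈ 3.9.
Then θ = 465/(3.9−1) ≈ 160.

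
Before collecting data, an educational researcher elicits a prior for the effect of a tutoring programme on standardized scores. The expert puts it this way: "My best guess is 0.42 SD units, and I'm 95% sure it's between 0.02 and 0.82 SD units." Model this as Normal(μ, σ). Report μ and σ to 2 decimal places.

μ = 0.42, σ = 0.20

A symmetric 95% interval runs μ ± z·σ with z = 1.96.
Half-width = 0.4, so σ = 0.4/1.96 = 0.20.
μ is the stated best guess, 0.42.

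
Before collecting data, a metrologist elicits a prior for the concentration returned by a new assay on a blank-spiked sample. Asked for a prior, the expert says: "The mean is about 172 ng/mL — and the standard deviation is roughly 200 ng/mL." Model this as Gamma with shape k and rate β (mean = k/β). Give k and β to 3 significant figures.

k ≈ 0.74, β ≈ 0.0043

For Gamma(k, rate β): mean = k/β, variance = k/β², so CV = 1/√k.
CV = SD/mean = 200/172 = 1.163, hence k = 1/CV² = 0.74.
Then β = k/mean = 0.74/172 = 0.0043.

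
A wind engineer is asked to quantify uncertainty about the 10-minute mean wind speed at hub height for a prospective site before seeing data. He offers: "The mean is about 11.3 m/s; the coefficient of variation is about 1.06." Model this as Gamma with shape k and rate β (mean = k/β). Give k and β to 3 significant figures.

k ≈ 0.89, β ≈ 0.0788

For Gamma(k, rate β): mean = k/β, variance = k/β², so CV = 1/√k.
CV = 1.06, hence k = 1/CV² = 0.89.
Then β = k/mean = 0.89/11.3 = 0.0788.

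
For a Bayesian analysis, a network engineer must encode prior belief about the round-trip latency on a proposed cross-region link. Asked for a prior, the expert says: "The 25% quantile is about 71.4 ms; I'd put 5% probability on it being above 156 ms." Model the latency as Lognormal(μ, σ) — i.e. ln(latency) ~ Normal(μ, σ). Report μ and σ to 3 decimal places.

μ ≈ 4.496, σ ≈ 0.337

If T ~ Lognormal(μ,σ) then ln T ~ Normal(μ,σ), so the p-quantile of ln T is μ + z_p·σ.
ln(71.4) = 4.268 and ln(156) = 5.05; z_{0.25} = -0.6745, z_{0.95} = 1.645.
σ = (5.05 − 4.268)/(1.645 − (-0.6745)) = 0.337.
μ = 4.268 − (-0.6745)·0.337 = 4.496.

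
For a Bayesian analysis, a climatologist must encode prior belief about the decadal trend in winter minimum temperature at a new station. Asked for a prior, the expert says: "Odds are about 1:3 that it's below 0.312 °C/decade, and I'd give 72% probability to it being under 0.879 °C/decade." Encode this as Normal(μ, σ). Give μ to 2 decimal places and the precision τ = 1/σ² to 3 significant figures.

The p-quantile of Normal(μ,σ) is μ + z_p·σ, with z_{0.25} = -0.6745 and z_{0.72} = 0.5828.
Eliminate σ: μ = (z₂·x₁ − z₁·x₂)/(z₂ − z₁) = (0.5828·0.312 − (-0.6745)·0.879)/1.257 = 0.62.
Then σ = (x₂ − x₁)/(z₂ − z₁) = (0.879 − 0.312)/1.257 = 0.45.
Precision τ = 1/σ² = 1/0.451² = 4.92.

μ = 0.62, τ = 4.92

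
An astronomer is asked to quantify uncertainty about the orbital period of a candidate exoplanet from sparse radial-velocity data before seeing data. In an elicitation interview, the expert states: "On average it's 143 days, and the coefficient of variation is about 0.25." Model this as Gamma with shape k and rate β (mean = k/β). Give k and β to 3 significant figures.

k ≈ 16, β ≈ 0.112

For Gamma(k, rate β): mean = k/β, variance = k/β², so CV = 1/√k.
CV = 0.25, hence k = 1/CV² = 16.
Then β = k/mean = 16/143 = 0.112.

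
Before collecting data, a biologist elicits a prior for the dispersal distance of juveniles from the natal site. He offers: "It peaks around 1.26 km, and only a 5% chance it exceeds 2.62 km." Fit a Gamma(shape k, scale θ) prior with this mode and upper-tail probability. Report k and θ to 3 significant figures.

Gamma(k,θ) with k>1 has mode (k−1)θ, so θ = 1.26/(k−1).
Need P(X < 2.62) = 0.95 with θ tied to k this way. Start at k = 2, θ = 1.26: P(X<2.62) ≈ 0.615.
Too low — raise k to concentrate. Iterating converges to k ≈ 6.16.
Then θ = 1.26/(6.16−1) ≈ 0.244.

k ≈ 6.16, θ ≈ 0.244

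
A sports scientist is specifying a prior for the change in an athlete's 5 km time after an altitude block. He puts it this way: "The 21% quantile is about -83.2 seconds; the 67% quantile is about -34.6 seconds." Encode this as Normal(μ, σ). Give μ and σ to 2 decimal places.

μ = -51.75, σ = 38.99

For Normal(μ,σ), the p-quantile is μ + z_p·σ. Here z_{0.21} = -0.8064, z_{0.67} = 0.4399.
So -83.2 = μ − 0.8064σ and -34.6 = μ + 0.4399σ.
Subtracting: σ = (-34.6 − -83.2)/(0.4399 − (-0.8064)) = 38.99.
Then μ = -83.2 − (-0.8064)·38.99 = -51.75.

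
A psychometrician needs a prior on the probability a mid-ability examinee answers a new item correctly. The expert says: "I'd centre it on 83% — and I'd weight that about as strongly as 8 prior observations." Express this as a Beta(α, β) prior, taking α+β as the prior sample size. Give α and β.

Under the effective-sample-size interpretation, Beta(α, β) has prior mean α/(α+β) and prior sample size α+β.
So α+β = 8 and α/(α+β) = 0.83, giving α = 0.83·8 = 6.64 and β = 8 − 6.64 = 1.36.

α = 6.64, β = 1.36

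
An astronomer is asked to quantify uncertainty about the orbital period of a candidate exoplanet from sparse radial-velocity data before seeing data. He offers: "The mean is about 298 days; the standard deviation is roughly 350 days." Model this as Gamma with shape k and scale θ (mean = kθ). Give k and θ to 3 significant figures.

For Gamma(k, scale θ): mean = kθ, variance = kθ², so CV = 1/√k.
CV = SD/mean = 350/298 = 1.174, hence k = 1/CV² = 0.725.
Then θ = mean/k = 298/0.725 = 411.

k ≈ 0.725, θ ≈ 411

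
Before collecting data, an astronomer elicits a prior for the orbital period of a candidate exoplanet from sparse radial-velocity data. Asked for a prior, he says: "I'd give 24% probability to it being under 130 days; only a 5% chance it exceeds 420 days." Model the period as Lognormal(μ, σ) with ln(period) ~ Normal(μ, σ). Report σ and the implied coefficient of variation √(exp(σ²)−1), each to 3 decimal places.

If T ~ Lognormal(μ,σ) then ln T ~ Normal(μ,σ), so the p-quantile of ln T is μ + z_p·σ.
ln(130) = 4.868 and ln(420) = 6.04; z_{0.24} = -0.7063, z_{0.95} = 1.645.
σ = (6.04 − 4.868)/(1.645 − (-0.7063)) = 0.499.
μ = 4.868 − (-0.7063)·0.499 = 5.220.
CV = √(exp(σ²)−1) = √(exp(0.2488)−1) = 0.531.

σ ≈ 0.499, CV ≈ 0.531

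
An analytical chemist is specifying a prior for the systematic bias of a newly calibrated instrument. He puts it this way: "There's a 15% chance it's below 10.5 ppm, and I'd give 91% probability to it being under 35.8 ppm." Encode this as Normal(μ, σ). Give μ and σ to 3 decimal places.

For Normal(μ,σ), the p-quantile is μ + z_p·σ. Here z_{0.15} = -1.036, z_{0.91} = 1.341.
So 10.5 = μ − 1.036σ and 35.8 = μ + 1.341σ.
Subtracting: σ = (35.8 − 10.5)/(1.341 − (-1.036)) = 10.643.
Then μ = 10.5 − (-1.036)·10.643 = 21.531.

μ = 21.531, σ = 10.643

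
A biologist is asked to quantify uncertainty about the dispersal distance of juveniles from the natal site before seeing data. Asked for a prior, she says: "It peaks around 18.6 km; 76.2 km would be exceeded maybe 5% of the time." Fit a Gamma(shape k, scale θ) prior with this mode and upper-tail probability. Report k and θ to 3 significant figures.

k ≈ 2.26, θ ≈ 14.8

Gamma(k,θ) with k>1 has mode (k−1)θ, so θ = 18.6/(k−1).
Need P(X < 76.2) = 0.95 with θ tied to k this way. Start at k = 2, θ = 18.6: P(X<76.2) ≈ 0.915.
Too low — raise k to concentrate. Iterating converges to k ≈ 2.26.
Then θ = 18.6/(2.26−1) ≈ 14.8.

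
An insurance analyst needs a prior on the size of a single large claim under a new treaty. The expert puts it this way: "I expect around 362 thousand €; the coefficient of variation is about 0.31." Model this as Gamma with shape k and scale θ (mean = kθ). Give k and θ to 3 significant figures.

k ≈ 10.4, θ ≈ 34.8

For Gamma(k, scale θ): mean = kθ, variance = kθ², so CV = 1/√k.
CV = 0.31, hence k = 1/CV² = 10.4.
Then θ = mean/k = 362/10.4 = 34.8.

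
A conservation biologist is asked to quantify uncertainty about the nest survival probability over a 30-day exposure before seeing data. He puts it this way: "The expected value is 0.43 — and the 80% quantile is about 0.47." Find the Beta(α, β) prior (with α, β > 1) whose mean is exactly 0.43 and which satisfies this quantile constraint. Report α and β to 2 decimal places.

α ≈ 46.42, β ≈ 61.53

With mean 0.43 fixed, write α = 0.43s, β = 0.57s where s = α+β.
Need P(θ < 0.47) = 0.8 under Beta(0.43s, 0.57s). Normal approximation: (q−m)/√(m(1−m)/s) ≈ z_{0.8} = 0.842, so s ≈ 0.43·0.57·(0.842)²/(0.47−0.43)² = 108.5.
At s = 108.5: P(θ<0.47) ≈ 0.801. Adjusting to match 0.8 gives s ≈ 107.95.
So α = 0.43·107.95 ≈ 46.42, β = 0.57·107.95 ≈ 61.53.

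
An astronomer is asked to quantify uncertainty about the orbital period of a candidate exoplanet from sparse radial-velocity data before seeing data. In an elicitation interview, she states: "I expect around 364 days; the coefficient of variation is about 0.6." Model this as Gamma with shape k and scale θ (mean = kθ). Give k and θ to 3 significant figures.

For Gamma(k, scale θ): mean = kθ, variance = kθ², so CV = 1/√k.
CV = 0.6, hence k = 1/CV² = 2.78.
Then θ = mean/k = 364/2.78 = 131.

k ≈ 2.78, θ ≈ 131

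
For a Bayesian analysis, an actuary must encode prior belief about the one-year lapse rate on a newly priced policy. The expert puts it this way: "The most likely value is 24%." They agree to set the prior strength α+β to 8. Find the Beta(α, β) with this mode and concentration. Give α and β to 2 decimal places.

α = 2.44, β = 5.56

For α,β > 1 the Beta mode is (α−1)/(α+β−2). With α+β = 8, the mode is (α−1)/6.
Set (α−1)/6 = 0.24 → α = 1 + 0.24·6 = 2.44.
β = 8 − α = 5.56.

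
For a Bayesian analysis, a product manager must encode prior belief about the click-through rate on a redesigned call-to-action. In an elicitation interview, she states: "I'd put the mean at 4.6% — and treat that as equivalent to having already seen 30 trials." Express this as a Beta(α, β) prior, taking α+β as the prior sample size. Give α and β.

α = 1.38, β = 28.62

Under the effective-sample-size interpretation, Beta(α, β) has prior mean α/(α+β) and prior sample size α+β.
So α+β = 30 and α/(α+β) = 0.046, giving α = 0.046·30 = 1.38 and β = 30 − 1.38 = 28.62.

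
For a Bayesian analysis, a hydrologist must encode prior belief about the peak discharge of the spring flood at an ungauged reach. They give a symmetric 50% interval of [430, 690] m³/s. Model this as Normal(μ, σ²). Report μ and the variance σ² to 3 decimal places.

μ = 560.000, σ² = 37148.048

A symmetric 50% interval runs μ ± z·σ with z = 0.6745.
Half-width = 130, so σ = 130/0.6745 = 192.7383 and σ² = 37148.048.
μ is the interval midpoint, 560.000.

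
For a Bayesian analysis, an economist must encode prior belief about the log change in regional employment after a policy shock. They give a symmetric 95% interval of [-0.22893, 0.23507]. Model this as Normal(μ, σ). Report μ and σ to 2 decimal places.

μ = 0.00, σ = 0.12

A symmetric 95% interval runs μ ± z·σ with z = 1.96.
Half-width = 0.232, so σ = 0.232/1.96 = 0.12.
μ is the interval midpoint, 0.00.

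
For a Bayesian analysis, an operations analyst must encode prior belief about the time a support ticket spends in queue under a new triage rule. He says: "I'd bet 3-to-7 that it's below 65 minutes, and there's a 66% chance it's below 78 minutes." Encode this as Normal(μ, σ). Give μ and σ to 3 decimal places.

For Normal(μ,σ), the p-quantile is μ + z_p·σ. Here z_{0.3} = -0.5244, z_{0.66} = 0.4125.
So 65 = μ − 0.5244σ and 78 = μ + 0.4125σ.
Subtracting: σ = (78 − 65)/(0.4125 − (-0.5244)) = 13.876.
Then μ = 65 − (-0.5244)·13.876 = 72.277.

μ = 72.277, σ = 13.876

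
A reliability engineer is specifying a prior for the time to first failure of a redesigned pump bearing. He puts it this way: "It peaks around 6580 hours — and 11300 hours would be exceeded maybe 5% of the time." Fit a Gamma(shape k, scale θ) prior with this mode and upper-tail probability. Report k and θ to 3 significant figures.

k ≈ 10.5, θ ≈ 689

Gamma(k,θ) with k>1 has mode (k−1)θ, so θ = 6580/(k−1).
Need P(X < 11300) = 0.95 with θ tied to k this way. Start at k = 2, θ = 6580: P(X<11300) ≈ 0.512.
Too low — raise k to concentrate. Iterating converges to k ≈ 10.5.
Then θ = 6580/(10.5−1) ≈ 689.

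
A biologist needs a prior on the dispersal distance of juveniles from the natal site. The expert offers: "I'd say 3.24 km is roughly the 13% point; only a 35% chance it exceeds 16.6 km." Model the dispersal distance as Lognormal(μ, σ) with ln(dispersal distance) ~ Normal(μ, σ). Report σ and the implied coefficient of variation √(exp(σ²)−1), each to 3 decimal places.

σ ≈ 1.081, CV ≈ 1.489

If T ~ Lognormal(μ,σ) then ln T ~ Normal(μ,σ), so the p-quantile of ln T is μ + z_p·σ.
ln(3.24) = 1.176 and ln(16.6) = 2.809; z_{0.13} = -1.126, z_{0.65} = 0.3853.
σ = (2.809 − 1.176)/(0.3853 − (-1.126)) = 1.081.
μ = 1.176 − (-1.126)·1.081 = 2.393.
CV = √(exp(σ²)−1) = √(exp(1.1681)−1) = 1.489.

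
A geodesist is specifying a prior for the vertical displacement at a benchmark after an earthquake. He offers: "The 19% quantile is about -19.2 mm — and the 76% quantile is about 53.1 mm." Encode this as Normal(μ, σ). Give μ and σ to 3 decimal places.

μ = 20.866, σ = 45.638

For Normal(μ,σ), the p-quantile is μ + z_p·σ. Here z_{0.19} = -0.8779, z_{0.76} = 0.7063.
So -19.2 = μ − 0.8779σ and 53.1 = μ + 0.7063σ.
Subtracting: σ = (53.1 − -19.2)/(0.7063 − (-0.8779)) = 45.638.
Then μ = -19.2 − (-0.8779)·45.638 = 20.866.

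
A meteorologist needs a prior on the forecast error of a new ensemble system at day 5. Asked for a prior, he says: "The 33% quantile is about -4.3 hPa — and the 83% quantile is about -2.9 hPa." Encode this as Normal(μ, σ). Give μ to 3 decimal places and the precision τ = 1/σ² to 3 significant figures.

μ = -3.858, τ = 0.992

For Normal(μ,σ), the p-quantile is μ + z_p·σ. Here z_{0.33} = -0.4399, z_{0.83} = 0.9542.
So -4.3 = μ − 0.4399σ and -2.9 = μ + 0.9542σ.
Subtracting: σ = (-2.9 − -4.3)/(0.9542 − (-0.4399)) = 1.004.
Then μ = -4.3 − (-0.4399)·1.004 = -3.858.
Precision τ = 1/σ² = 1/1.004² = 0.992.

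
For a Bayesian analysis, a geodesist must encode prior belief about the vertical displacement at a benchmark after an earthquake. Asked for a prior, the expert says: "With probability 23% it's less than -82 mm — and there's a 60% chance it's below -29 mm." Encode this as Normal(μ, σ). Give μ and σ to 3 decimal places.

μ = -42.533, σ = 53.417

For Normal(μ,σ), the p-quantile is μ + z_p·σ. Here z_{0.23} = -0.7388, z_{0.6} = 0.2533.
So -82 = μ − 0.7388σ and -29 = μ + 0.2533σ.
Subtracting: σ = (-29 − -82)/(0.2533 − (-0.7388)) = 53.417.
Then μ = -82 − (-0.7388)·53.417 = -42.533.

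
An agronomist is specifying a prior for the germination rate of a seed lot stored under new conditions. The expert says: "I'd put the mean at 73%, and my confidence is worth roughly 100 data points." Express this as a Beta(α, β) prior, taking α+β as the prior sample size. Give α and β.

Under the effective-sample-size interpretation, Beta(α, β) has prior mean α/(α+β) and prior sample size α+β.
So α+β = 100 and α/(α+β) = 0.73, giving α = 0.73·100 = 73 and β = 100 − 73 = 27.

α = 73, β = 27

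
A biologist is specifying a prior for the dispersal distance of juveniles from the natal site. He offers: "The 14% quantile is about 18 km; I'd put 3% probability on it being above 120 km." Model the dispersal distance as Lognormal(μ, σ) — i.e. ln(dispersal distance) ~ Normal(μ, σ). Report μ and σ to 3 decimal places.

μ ≈ 3.583, σ ≈ 0.641

If T ~ Lognormal(μ,σ) then ln T ~ Normal(μ,σ), so the p-quantile of ln T is μ + z_p·σ.
ln(18) = 2.89 and ln(120) = 4.787; z_{0.14} = -1.08, z_{0.97} = 1.881.
σ = (4.787 − 2.89)/(1.881 − (-1.08)) = 0.641.
μ = 2.89 − (-1.08)·0.641 = 3.583.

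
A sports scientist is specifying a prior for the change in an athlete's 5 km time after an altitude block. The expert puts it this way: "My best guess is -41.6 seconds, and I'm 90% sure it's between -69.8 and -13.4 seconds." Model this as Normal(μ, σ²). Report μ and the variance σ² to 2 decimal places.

μ = -41.60, σ² = 293.93

A symmetric 90% interval runs μ ± z·σ with z = 1.645.
Half-width = 28.2, so σ = 28.2/1.645 = 17.144 and σ² = 293.93.
μ is the stated best guess, -41.60.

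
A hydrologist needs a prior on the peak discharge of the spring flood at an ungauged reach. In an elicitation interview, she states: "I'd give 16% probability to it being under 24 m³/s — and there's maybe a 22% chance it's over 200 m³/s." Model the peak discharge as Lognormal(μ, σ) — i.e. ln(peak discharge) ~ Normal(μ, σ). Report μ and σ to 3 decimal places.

μ ≈ 4.372, σ ≈ 1.200

If T ~ Lognormal(μ,σ) then ln T ~ Normal(μ,σ), so the p-quantile of ln T is μ + z_p·σ.
ln(24) = 3.178 and ln(200) = 5.298; z_{0.16} = -0.9945, z_{0.78} = 0.7722.
σ = (5.298 − 3.178)/(0.7722 − (-0.9945)) = 1.200.
μ = 3.178 − (-0.9945)·1.200 = 4.372.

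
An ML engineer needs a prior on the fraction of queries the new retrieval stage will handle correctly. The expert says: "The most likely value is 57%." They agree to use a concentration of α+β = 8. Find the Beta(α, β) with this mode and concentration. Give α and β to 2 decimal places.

For α,β > 1 the Beta mode is (α−1)/(α+β−2). With α+β = 8, the mode is (α−1)/6.
Set (α−1)/6 = 0.57 → α = 1 + 0.57·6 = 4.42.
β = 8 − α = 3.58.

α = 4.42, β = 3.58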